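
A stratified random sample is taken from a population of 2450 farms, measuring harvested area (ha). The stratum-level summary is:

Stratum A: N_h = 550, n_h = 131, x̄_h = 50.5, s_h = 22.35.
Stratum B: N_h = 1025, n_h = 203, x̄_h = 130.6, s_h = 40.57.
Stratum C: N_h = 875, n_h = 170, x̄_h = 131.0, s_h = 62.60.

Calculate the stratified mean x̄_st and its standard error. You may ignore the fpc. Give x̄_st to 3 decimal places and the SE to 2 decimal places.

x̄_st ≈ 112.761, SE ≈ 2.13

x̄_st = Σ W_h x̄_h = (550·50.5 + 1025·130.6 + 875·131.0)/2450 = 112.76122
V̂(x̄_st) = Σ W_h² s_h²/n_h, with W_h = N_h/N and N = 2450:
  stratum A: (550/2450)²·22.35²/131 = 0.192166
  stratum B: (1025/2450)²·40.57²/203 = 1.41915
  stratum C: (875/2450)²·62.60²/170 = 2.94025
V̂(x̄_st) = 4.55157
SE(x̄_st) = √4.55157 = 2.13344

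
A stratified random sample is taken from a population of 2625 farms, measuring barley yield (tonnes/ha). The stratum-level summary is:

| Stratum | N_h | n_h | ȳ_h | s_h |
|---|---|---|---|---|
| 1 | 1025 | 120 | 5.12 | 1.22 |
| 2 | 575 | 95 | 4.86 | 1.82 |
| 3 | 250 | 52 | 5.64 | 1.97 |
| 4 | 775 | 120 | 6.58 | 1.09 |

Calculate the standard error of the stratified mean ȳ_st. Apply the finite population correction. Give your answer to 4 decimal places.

V̂(ȳ_st) = Σ W_h² (1 − n_h/N_h) s_h²/n_h, with W_h = N_h/N and N = 2625:
  stratum 1: (1025/2625)²·(1 − 120/1025)·1.22²/120 = 0.00166975
  stratum 2: (575/2625)²·(1 − 95/575)·1.82²/95 = 0.00139659
  stratum 3: (250/2625)²·(1 − 52/250)·1.97²/52 = 0.000536137
  stratum 4: (775/2625)²·(1 − 120/775)·1.09²/120 = 0.000729384
V̂(ȳ_st) = 0.00433187
SE(ȳ_st) = √0.00433187 = 0.0658169

SE(ȳ_st) ≈ 0.0658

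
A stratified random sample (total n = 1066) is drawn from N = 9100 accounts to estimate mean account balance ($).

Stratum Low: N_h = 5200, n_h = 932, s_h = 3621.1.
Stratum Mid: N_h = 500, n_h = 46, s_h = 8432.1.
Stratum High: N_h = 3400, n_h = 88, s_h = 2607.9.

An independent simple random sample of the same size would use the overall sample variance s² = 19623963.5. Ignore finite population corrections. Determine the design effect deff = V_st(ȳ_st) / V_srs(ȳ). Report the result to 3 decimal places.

V̂(ȳ_st) = Σ W_h² s_h²/n_h, with W_h = N_h/N and N = 9100:
  stratum Low: (5200/9100)²·3621.1²/932 = 4593.98
  stratum Mid: (500/9100)²·8432.1²/46 = 4666.28
  stratum High: (3400/9100)²·2607.9²/88 = 10788.8
V_st = 20049.1
V_srs = s²/n = 19623963.5/1066 = 18409
deff = V_st / V_srs = 20049.1/18409 = 1.0891

deff ≈ 1.089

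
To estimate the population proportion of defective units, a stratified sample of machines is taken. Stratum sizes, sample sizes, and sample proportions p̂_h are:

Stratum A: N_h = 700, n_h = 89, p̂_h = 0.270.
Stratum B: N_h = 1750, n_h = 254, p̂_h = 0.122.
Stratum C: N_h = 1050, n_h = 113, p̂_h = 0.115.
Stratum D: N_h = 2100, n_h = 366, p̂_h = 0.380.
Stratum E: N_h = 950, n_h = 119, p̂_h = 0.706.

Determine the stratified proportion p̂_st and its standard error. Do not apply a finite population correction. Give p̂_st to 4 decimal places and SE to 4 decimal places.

N = 6550; stratum weights W_h = N_h/N.
p̂_st = Σ W_h p̂_h = (700·0.270 + 1750·0.122 + 1050·0.115 + 2100·0.380 + 950·0.706)/6550 = 0.30411
V̂(p̂_st) = Σ W_h² p̂_h(1−p̂_h)/(n_h−1):
  stratum A: (700/6550)²·0.270·0.730/88 = 2.5581e-05
  stratum B: (1750/6550)²·0.122·0.878/253 = 3.02223e-05
  stratum C: (1050/6550)²·0.115·0.885/112 = 2.33517e-05
  stratum D: (2100/6550)²·0.380·0.620/365 = 6.63496e-05
  stratum E: (950/6550)²·0.706·0.294/118 = 3.70028e-05
V̂(p̂_st) = 0.000182507; SE = √V̂ = 0.0135095

p̂_st ≈ 0.3041, SE ≈ 0.0135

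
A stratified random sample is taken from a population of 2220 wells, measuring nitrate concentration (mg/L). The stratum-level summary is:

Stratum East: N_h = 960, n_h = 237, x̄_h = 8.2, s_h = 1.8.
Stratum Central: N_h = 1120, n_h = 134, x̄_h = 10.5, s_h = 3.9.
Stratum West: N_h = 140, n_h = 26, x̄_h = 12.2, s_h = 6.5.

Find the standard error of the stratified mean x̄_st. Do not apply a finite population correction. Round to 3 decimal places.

SE(x̄_st) ≈ 0.195

V̂(x̄_st) = Σ W_h² s_h²/n_h, with W_h = N_h/N and N = 2220:
  stratum East: (960/2220)²·1.8²/237 = 0.00255643
  stratum Central: (1120/2220)²·3.9²/134 = 0.0288905
  stratum West: (140/2220)²·6.5²/26 = 0.00646254
V̂(x̄_st) = 0.0379094
SE(x̄_st) = √0.0379094 = 0.194703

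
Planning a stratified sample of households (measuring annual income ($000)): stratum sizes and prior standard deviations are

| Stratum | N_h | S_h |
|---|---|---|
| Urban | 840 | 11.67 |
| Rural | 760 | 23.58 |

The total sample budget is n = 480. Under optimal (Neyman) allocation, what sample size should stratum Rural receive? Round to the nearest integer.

310

Neyman allocation: n_h = n · N_h S_h / Σ N_i S_i, with n = 480.
  stratum Urban: N_h·S_h = 840·11.67 = 9802.80
  stratum Rural: N_h·S_h = 760·23.58 = 17920.80
Σ N_h S_h = 27723.60
n for stratum Rural = 480·17920.80/27723.60 = 310.277 → 310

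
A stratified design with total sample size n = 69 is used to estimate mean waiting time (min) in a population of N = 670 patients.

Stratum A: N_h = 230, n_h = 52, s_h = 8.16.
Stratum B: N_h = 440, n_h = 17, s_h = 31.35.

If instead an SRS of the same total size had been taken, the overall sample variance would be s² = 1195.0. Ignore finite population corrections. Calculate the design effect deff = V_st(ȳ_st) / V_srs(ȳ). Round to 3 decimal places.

deff ≈ 1.448

V̂(ȳ_st) = Σ W_h² s_h²/n_h, with W_h = N_h/N and N = 670:
  stratum A: (230/670)²·8.16²/52 = 0.150898
  stratum B: (440/670)²·31.35²/17 = 24.9334
V_st = 25.0843
V_srs = s²/n = 1195.0/69 = 17.3188
deff = V_st / V_srs = 25.0843/17.3188 = 1.4484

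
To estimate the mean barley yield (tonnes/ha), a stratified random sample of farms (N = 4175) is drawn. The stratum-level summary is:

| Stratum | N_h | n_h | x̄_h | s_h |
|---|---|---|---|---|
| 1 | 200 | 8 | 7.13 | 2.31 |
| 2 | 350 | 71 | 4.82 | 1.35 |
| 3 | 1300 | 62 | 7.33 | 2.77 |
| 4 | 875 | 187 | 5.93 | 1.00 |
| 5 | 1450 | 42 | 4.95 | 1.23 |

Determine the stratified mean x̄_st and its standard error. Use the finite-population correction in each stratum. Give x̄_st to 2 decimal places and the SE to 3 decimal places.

x̄_st ≈ 5.99, SE ≈ 0.132

x̄_st = Σ W_h x̄_h = (200·7.13 + 350·4.82 + 1300·7.33 + 875·5.93 + 1450·4.95)/4175 = 5.99000
V̂(x̄_st) = Σ W_h² (1 − n_h/N_h) s_h²/n_h, with W_h = N_h/N and N = 4175:
  stratum 1: (200/4175)²·(1 − 8/200)·2.31²/8 = 0.00146944
  stratum 2: (350/4175)²·(1 − 71/350)·1.35²/71 = 0.000143803
  stratum 3: (1300/4175)²·(1 − 62/1300)·2.77²/62 = 0.0114266
  stratum 4: (875/4175)²·(1 − 187/875)·1.00²/187 = 0.000184689
  stratum 5: (1450/4175)²·(1 − 42/1450)·1.23²/42 = 0.00421909
V̂(x̄_st) = 0.0174437
SE(x̄_st) = √0.0174437 = 0.132074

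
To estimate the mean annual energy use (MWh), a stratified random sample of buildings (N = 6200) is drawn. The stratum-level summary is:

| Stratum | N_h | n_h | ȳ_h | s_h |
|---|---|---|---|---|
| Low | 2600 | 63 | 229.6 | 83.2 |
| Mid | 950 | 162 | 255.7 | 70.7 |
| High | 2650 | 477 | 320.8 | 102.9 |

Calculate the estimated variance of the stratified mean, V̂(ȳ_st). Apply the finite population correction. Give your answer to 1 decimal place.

V̂(ȳ_st) ≈ 22.8

V̂(ȳ_st) = Σ W_h² (1 − n_h/N_h) s_h²/n_h, with W_h = N_h/N and N = 6200:
  stratum Low: (2600/6200)²·(1 − 63/2600)·83.2²/63 = 18.8546
  stratum Mid: (950/6200)²·(1 − 162/950)·70.7²/162 = 0.600883
  stratum High: (2650/6200)²·(1 − 477/2650)·102.9²/477 = 3.32533
V̂(ȳ_st) = 22.7808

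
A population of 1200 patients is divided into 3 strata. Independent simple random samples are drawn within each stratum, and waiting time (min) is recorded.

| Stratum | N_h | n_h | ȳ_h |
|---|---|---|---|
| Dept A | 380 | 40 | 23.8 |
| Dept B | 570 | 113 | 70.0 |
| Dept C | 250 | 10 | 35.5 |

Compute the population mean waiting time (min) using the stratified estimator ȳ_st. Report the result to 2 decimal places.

ȳ_st ≈ 48.18

N = Σ N_h = 1200. Stratum weights W_h = N_h/N.
ȳ_st = (380·23.8 + 570·70.0 + 250·35.5) / 1200 = 48.1825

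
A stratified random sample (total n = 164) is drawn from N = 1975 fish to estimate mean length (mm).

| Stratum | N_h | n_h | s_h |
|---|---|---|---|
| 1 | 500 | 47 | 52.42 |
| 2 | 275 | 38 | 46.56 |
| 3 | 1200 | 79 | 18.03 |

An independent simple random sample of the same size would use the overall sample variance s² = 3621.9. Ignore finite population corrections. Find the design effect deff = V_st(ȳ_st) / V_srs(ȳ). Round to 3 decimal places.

deff ≈ 0.289

V̂(ȳ_st) = Σ W_h² s_h²/n_h, with W_h = N_h/N and N = 1975:
  stratum 1: (500/1975)²·52.42²/47 = 3.74716
  stratum 2: (275/1975)²·46.56²/38 = 1.10605
  stratum 3: (1200/1975)²·18.03²/79 = 1.51912
V_st = 6.37233
V_srs = s²/n = 3621.9/164 = 22.0848
deff = V_st / V_srs = 6.37233/22.0848 = 0.2885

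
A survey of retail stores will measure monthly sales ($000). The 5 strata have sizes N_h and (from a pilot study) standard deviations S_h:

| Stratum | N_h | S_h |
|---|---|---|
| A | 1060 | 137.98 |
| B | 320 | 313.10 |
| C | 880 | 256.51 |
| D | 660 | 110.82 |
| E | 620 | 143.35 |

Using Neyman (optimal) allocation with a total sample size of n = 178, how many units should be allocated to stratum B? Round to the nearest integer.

28

Neyman allocation: n_h = n · N_h S_h / Σ N_i S_i, with n = 178.
  stratum A: N_h·S_h = 1060·137.98 = 146258.80
  stratum B: N_h·S_h = 320·313.10 = 100192.00
  stratum C: N_h·S_h = 880·256.51 = 225728.80
  stratum D: N_h·S_h = 660·110.82 = 73141.20
  stratum E: N_h·S_h = 620·143.35 = 88877.00
Σ N_h S_h = 634197.80
n for stratum B = 178·100192.00/634197.80 = 28.121 → 28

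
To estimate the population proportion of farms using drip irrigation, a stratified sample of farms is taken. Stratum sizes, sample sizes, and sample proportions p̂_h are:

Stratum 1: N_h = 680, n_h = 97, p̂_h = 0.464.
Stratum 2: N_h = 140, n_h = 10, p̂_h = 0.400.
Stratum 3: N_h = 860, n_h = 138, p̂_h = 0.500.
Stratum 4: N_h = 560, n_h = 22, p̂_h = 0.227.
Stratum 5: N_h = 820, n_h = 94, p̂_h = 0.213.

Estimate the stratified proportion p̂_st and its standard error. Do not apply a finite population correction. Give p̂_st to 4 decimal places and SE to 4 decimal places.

p̂_st ≈ 0.3606, SE ≈ 0.0272

N = 3060; stratum weights W_h = N_h/N.
p̂_st = Σ W_h p̂_h = (680·0.464 + 140·0.400 + 860·0.500 + 560·0.227 + 820·0.213)/3060 = 0.36056
V̂(p̂_st) = Σ W_h² p̂_h(1−p̂_h)/(n_h−1):
  stratum 1: (680/3060)²·0.464·0.536/96 = 0.000127934
  stratum 2: (140/3060)²·0.400·0.600/9 = 5.5819e-05
  stratum 3: (860/3060)²·0.500·0.500/137 = 0.000144136
  stratum 4: (560/3060)²·0.227·0.773/21 = 0.000279846
  stratum 5: (820/3060)²·0.213·0.787/93 = 0.000129436
V̂(p̂_st) = 0.000737172; SE = √V̂ = 0.0271509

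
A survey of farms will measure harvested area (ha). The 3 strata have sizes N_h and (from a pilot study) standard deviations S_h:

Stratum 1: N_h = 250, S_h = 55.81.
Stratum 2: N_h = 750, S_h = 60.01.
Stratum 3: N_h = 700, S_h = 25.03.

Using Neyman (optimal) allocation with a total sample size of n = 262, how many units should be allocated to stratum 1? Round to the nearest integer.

Neyman allocation: n_h = n · N_h S_h / Σ N_i S_i, with n = 262.
  stratum 1: N_h·S_h = 250·55.81 = 13952.50
  stratum 2: N_h·S_h = 750·60.01 = 45007.50
  stratum 3: N_h·S_h = 700·25.03 = 17521.00
Σ N_h S_h = 76481.00
n for stratum 1 = 262·13952.50/76481.00 = 47.797 → 48

48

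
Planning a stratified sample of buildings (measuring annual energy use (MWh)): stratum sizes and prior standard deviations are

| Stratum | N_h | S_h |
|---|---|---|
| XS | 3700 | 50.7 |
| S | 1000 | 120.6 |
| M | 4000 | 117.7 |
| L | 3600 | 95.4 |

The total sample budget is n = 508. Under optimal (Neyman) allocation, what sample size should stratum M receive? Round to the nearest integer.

213

Neyman allocation: n_h = n · N_h S_h / Σ N_i S_i, with n = 508.
  stratum XS: N_h·S_h = 3700·50.7 = 187590.00
  stratum S: N_h·S_h = 1000·120.6 = 120600.00
  stratum M: N_h·S_h = 4000·117.7 = 470800.00
  stratum L: N_h·S_h = 3600·95.4 = 343440.00
Σ N_h S_h = 1122430.00
n for stratum M = 508·470800.00/1122430.00 = 213.079 → 213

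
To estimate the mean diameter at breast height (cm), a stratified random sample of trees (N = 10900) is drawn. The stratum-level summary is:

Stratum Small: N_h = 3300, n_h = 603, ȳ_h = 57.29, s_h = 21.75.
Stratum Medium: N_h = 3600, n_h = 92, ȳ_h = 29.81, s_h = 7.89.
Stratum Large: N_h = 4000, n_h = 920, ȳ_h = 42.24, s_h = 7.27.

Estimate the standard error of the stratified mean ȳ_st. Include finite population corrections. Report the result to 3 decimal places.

V̂(ȳ_st) = Σ W_h² (1 − n_h/N_h) s_h²/n_h, with W_h = N_h/N and N = 10900:
  stratum Small: (3300/10900)²·(1 − 603/3300)·21.75²/603 = 0.0587683
  stratum Medium: (3600/10900)²·(1 − 92/3600)·7.89²/92 = 0.0719242
  stratum Large: (4000/10900)²·(1 − 920/4000)·7.27²/920 = 0.00595715
V̂(ȳ_st) = 0.13665
SE(ȳ_st) = √0.13665 = 0.369662

SE(ȳ_st) ≈ 0.370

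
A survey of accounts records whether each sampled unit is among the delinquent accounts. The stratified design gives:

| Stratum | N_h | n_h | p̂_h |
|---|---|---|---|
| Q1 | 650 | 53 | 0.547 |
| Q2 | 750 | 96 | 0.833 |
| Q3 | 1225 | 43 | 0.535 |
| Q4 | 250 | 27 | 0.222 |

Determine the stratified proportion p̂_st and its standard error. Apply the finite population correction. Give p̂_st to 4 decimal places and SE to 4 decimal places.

N = 2875; stratum weights W_h = N_h/N.
p̂_st = Σ W_h p̂_h = (650·0.547 + 750·0.833 + 1225·0.535 + 250·0.222)/2875 = 0.58823
V̂(p̂_st) = Σ W_h² (1 − n_h/N_h) p̂_h(1−p̂_h)/(n_h−1):
  stratum Q1: (650/2875)²·(1 − 53/650)·0.547·0.453/52 = 0.000223715
  stratum Q2: (750/2875)²·(1 − 96/750)·0.833·0.167/95 = 8.68963e-05
  stratum Q3: (1225/2875)²·(1 − 43/1225)·0.535·0.465/42 = 0.00103761
  stratum Q4: (250/2875)²·(1 − 27/250)·0.222·0.778/26 = 4.48052e-05
V̂(p̂_st) = 0.00139303; SE = √V̂ = 0.0373233

p̂_st ≈ 0.5882, SE ≈ 0.0373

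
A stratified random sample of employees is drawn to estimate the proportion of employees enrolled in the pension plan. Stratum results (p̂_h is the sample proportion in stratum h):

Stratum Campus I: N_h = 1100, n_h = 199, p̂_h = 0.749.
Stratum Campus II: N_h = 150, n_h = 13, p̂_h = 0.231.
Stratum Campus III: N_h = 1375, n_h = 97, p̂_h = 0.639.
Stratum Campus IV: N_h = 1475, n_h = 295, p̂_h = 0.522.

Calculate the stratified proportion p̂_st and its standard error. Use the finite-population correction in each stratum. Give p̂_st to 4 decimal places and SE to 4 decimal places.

N = 4100; stratum weights W_h = N_h/N.
p̂_st = Σ W_h p̂_h = (1100·0.749 + 150·0.231 + 1375·0.639 + 1475·0.522)/4100 = 0.61149
V̂(p̂_st) = Σ W_h² (1 − n_h/N_h) p̂_h(1−p̂_h)/(n_h−1):
  stratum Campus I: (1100/4100)²·(1 − 199/1100)·0.749·0.251/198 = 5.59809e-05
  stratum Campus II: (150/4100)²·(1 − 13/150)·0.231·0.769/12 = 1.80968e-05
  stratum Campus III: (1375/4100)²·(1 − 97/1375)·0.639·0.361/96 = 0.00025119
  stratum Campus IV: (1475/4100)²·(1 − 295/1475)·0.522·0.478/294 = 8.78734e-05
V̂(p̂_st) = 0.000413141; SE = √V̂ = 0.0203259

p̂_st ≈ 0.6115, SE ≈ 0.0203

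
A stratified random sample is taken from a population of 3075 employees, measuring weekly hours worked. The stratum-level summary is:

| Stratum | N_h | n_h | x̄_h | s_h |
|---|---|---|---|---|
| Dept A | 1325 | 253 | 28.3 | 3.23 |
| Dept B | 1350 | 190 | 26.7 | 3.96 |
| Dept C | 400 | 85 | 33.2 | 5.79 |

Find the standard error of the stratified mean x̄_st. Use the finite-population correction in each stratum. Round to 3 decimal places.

SE(x̄_st) ≈ 0.158

V̂(x̄_st) = Σ W_h² (1 − n_h/N_h) s_h²/n_h, with W_h = N_h/N and N = 3075:
  stratum Dept A: (1325/3075)²·(1 − 253/1325)·3.23²/253 = 0.00619448
  stratum Dept B: (1350/3075)²·(1 − 190/1350)·3.96²/190 = 0.013669
  stratum Dept C: (400/3075)²·(1 − 85/400)·5.79²/85 = 0.00525555
V̂(x̄_st) = 0.0251191
SE(x̄_st) = √0.0251191 = 0.15849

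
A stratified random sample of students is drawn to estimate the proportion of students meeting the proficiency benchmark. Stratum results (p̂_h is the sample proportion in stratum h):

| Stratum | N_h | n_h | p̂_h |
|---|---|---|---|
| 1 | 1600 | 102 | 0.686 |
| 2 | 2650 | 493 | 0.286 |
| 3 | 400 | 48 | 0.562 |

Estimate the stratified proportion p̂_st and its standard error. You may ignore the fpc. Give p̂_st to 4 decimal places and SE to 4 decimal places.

N = 4650; stratum weights W_h = N_h/N.
p̂_st = Σ W_h p̂_h = (1600·0.686 + 2650·0.286 + 400·0.562)/4650 = 0.44738
V̂(p̂_st) = Σ W_h² p̂_h(1−p̂_h)/(n_h−1):
  stratum 1: (1600/4650)²·0.686·0.314/101 = 0.000252503
  stratum 2: (2650/4650)²·0.286·0.714/492 = 0.000134798
  stratum 3: (400/4650)²·0.562·0.438/47 = 3.87549e-05
V̂(p̂_st) = 0.000426056; SE = √V̂ = 0.0206411

p̂_st ≈ 0.4474, SE ≈ 0.0206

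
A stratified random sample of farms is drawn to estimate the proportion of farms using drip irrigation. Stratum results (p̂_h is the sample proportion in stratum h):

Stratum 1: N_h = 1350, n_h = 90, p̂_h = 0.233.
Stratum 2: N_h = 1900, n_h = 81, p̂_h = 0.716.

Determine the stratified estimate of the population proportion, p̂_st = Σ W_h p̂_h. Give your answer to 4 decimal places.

p̂_st ≈ 0.5154

N = 3250; stratum weights W_h = N_h/N.
p̂_st = Σ W_h p̂_h = (1350·0.233 + 1900·0.716)/3250 = 0.51537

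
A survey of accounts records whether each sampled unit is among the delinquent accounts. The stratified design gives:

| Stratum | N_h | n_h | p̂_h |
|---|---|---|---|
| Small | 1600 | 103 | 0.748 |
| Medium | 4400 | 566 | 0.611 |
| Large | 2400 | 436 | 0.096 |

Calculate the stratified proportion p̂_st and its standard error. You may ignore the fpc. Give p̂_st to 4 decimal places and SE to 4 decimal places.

p̂_st ≈ 0.4900, SE ≈ 0.0141

N = 8400; stratum weights W_h = N_h/N.
p̂_st = Σ W_h p̂_h = (1600·0.748 + 4400·0.611 + 2400·0.096)/8400 = 0.48995
V̂(p̂_st) = Σ W_h² p̂_h(1−p̂_h)/(n_h−1):
  stratum Small: (1600/8400)²·0.748·0.252/102 = 6.70476e-05
  stratum Medium: (4400/8400)²·0.611·0.389/565 = 0.000115422
  stratum Large: (2400/8400)²·0.096·0.904/435 = 1.6286e-05
V̂(p̂_st) = 0.000198756; SE = √V̂ = 0.0140981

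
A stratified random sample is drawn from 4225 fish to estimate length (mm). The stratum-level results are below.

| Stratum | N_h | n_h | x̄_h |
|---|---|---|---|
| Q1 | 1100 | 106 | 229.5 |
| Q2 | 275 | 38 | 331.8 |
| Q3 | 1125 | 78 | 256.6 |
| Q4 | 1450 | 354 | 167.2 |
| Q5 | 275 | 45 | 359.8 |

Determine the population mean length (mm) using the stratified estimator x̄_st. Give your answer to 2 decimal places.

x̄_st ≈ 230.47

N = Σ N_h = 4225. Stratum weights W_h = N_h/N.
x̄_st = (1100·229.5 + 275·331.8 + 1125·256.6 + 1450·167.2 + 275·359.8) / 4225 = 230.4746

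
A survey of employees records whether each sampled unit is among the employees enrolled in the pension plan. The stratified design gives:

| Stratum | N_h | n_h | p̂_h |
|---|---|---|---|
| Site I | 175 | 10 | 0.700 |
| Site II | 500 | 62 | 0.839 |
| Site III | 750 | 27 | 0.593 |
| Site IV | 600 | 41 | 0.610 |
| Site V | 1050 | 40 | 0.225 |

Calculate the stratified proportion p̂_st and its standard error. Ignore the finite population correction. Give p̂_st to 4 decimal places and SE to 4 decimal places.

p̂_st ≈ 0.5167, SE ≈ 0.0379

N = 3075; stratum weights W_h = N_h/N.
p̂_st = Σ W_h p̂_h = (175·0.700 + 500·0.839 + 750·0.593 + 600·0.610 + 1050·0.225)/3075 = 0.51675
V̂(p̂_st) = Σ W_h² p̂_h(1−p̂_h)/(n_h−1):
  stratum Site I: (175/3075)²·0.700·0.300/9 = 7.55723e-05
  stratum Site II: (500/3075)²·0.839·0.161/61 = 5.85474e-05
  stratum Site III: (750/3075)²·0.593·0.407/26 = 0.000552215
  stratum Site IV: (600/3075)²·0.610·0.390/40 = 0.000226437
  stratum Site V: (1050/3075)²·0.225·0.775/39 = 0.000521324
V̂(p̂_st) = 0.0014341; SE = √V̂ = 0.0378695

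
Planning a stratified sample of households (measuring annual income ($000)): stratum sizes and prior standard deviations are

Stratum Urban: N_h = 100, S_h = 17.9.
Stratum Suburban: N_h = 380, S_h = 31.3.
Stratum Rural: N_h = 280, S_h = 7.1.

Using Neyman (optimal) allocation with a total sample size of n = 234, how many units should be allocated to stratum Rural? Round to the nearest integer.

Neyman allocation: n_h = n · N_h S_h / Σ N_i S_i, with n = 234.
  stratum Urban: N_h·S_h = 100·17.9 = 1790.00
  stratum Suburban: N_h·S_h = 380·31.3 = 11894.00
  stratum Rural: N_h·S_h = 280·7.1 = 1988.00
Σ N_h S_h = 15672.00
n for stratum Rural = 234·1988.00/15672.00 = 29.683 → 30

30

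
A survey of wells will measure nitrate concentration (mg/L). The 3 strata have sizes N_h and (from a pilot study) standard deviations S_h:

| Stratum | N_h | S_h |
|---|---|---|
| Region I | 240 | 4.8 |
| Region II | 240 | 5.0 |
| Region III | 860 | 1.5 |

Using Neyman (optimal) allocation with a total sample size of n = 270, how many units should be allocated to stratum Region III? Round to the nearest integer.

Neyman allocation: n_h = n · N_h S_h / Σ N_i S_i, with n = 270.
  stratum Region I: N_h·S_h = 240·4.8 = 1152.00
  stratum Region II: N_h·S_h = 240·5.0 = 1200.00
  stratum Region III: N_h·S_h = 860·1.5 = 1290.00
Σ N_h S_h = 3642.00
n for stratum Region III = 270·1290.00/3642.00 = 95.634 → 96

96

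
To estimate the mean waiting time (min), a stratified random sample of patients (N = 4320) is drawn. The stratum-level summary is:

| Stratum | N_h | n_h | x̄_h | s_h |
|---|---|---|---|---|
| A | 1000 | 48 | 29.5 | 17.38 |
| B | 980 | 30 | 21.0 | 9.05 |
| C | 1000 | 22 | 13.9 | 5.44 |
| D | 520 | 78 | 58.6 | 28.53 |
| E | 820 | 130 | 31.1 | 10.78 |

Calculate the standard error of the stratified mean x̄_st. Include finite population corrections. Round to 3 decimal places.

SE(x̄_st) ≈ 0.827

V̂(x̄_st) = Σ W_h² (1 − n_h/N_h) s_h²/n_h, with W_h = N_h/N and N = 4320:
  stratum A: (1000/4320)²·(1 − 48/1000)·17.38²/48 = 0.321017
  stratum B: (980/4320)²·(1 − 30/980)·9.05²/30 = 0.136194
  stratum C: (1000/4320)²·(1 − 22/1000)·5.44²/22 = 0.0704931
  stratum D: (520/4320)²·(1 − 78/520)·28.53²/78 = 0.128519
  stratum E: (820/4320)²·(1 − 130/820)·10.78²/130 = 0.0271013
V̂(x̄_st) = 0.683324
SE(x̄_st) = √0.683324 = 0.826634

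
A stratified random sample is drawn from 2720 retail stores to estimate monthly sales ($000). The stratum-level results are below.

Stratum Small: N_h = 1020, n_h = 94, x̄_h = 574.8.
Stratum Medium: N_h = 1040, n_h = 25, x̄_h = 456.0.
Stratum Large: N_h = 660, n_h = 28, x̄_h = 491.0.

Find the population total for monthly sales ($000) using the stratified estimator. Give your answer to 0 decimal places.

τ̂_st = Σ N_h x̄_h = 1020·574.8 + 1040·456.0 + 660·491.0 = 1384596

τ̂_st ≈ 1384596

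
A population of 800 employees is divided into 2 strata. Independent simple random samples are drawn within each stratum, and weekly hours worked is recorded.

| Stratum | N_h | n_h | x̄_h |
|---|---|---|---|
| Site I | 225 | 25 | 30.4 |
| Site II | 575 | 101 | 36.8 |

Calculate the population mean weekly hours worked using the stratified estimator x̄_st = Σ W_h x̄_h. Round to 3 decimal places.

N = Σ N_h = 800. Stratum weights W_h = N_h/N.
x̄_st = (225·30.4 + 575·36.8) / 800 = 35.00000

x̄_st ≈ 35.000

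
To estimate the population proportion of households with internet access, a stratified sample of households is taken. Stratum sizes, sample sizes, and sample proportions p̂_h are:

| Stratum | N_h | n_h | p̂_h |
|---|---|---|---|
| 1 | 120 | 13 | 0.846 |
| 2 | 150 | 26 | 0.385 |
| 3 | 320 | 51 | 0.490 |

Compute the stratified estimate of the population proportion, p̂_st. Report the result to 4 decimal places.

N = 590; stratum weights W_h = N_h/N.
p̂_st = Σ W_h p̂_h = (120·0.846 + 150·0.385 + 320·0.490)/590 = 0.53571

p̂_st ≈ 0.5357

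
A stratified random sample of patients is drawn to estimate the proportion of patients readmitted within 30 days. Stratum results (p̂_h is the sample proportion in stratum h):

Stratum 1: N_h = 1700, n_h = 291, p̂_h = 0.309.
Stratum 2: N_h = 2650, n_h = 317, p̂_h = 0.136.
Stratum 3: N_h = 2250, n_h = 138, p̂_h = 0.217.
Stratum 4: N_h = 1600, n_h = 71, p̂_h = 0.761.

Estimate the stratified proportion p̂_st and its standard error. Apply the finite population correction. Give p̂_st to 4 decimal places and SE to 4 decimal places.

N = 8200; stratum weights W_h = N_h/N.
p̂_st = Σ W_h p̂_h = (1700·0.309 + 2650·0.136 + 2250·0.217 + 1600·0.761)/8200 = 0.31604
V̂(p̂_st) = Σ W_h² (1 − n_h/N_h) p̂_h(1−p̂_h)/(n_h−1):
  stratum 1: (1700/8200)²·(1 − 291/1700)·0.309·0.691/290 = 2.62283e-05
  stratum 2: (2650/8200)²·(1 − 317/2650)·0.136·0.864/316 = 3.419e-05
  stratum 3: (2250/8200)²·(1 − 138/2250)·0.217·0.783/137 = 8.76495e-05
  stratum 4: (1600/8200)²·(1 − 71/1600)·0.761·0.239/70 = 9.45332e-05
V̂(p̂_st) = 0.000242601; SE = √V̂ = 0.0155757

p̂_st ≈ 0.3160, SE ≈ 0.0156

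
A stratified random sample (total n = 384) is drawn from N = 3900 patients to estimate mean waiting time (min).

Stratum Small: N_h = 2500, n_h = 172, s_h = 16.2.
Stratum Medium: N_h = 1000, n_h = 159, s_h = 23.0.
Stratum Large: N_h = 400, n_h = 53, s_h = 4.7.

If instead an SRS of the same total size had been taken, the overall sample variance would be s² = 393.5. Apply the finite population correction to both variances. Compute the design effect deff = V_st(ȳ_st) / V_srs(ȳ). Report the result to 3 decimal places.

deff ≈ 0.835

V̂(ȳ_st) = Σ W_h² (1 − n_h/N_h) s_h²/n_h, with W_h = N_h/N and N = 3900:
  stratum Small: (2500/3900)²·(1 − 172/2500)·16.2²/172 = 0.583842
  stratum Medium: (1000/3900)²·(1 − 159/1000)·23.0²/159 = 0.183961
  stratum Large: (400/3900)²·(1 − 53/400)·4.7²/53 = 0.00380347
V_st = 0.771606
V_srs = (1 − 384/3900)·393.5/384 = 0.923842
deff = V_st / V_srs = 0.771606/0.923842 = 0.8352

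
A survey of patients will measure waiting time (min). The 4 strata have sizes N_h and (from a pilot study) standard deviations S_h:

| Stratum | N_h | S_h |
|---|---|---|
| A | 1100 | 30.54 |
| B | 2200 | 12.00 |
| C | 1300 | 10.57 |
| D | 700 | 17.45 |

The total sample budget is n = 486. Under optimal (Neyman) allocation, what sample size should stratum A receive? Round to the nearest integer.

190

Neyman allocation: n_h = n · N_h S_h / Σ N_i S_i, with n = 486.
  stratum A: N_h·S_h = 1100·30.54 = 33594.00
  stratum B: N_h·S_h = 2200·12.00 = 26400.00
  stratum C: N_h·S_h = 1300·10.57 = 13741.00
  stratum D: N_h·S_h = 700·17.45 = 12215.00
Σ N_h S_h = 85950.00
n for stratum A = 486·33594.00/85950.00 = 189.956 → 190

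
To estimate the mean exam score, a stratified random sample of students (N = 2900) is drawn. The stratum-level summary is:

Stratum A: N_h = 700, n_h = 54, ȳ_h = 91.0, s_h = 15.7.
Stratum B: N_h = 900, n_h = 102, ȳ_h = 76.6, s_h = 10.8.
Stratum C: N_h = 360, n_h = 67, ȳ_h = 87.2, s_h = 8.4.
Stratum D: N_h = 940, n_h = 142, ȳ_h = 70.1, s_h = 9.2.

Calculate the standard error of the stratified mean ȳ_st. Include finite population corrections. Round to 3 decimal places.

SE(ȳ_st) ≈ 0.640

V̂(ȳ_st) = Σ W_h² (1 − n_h/N_h) s_h²/n_h, with W_h = N_h/N and N = 2900:
  stratum A: (700/2900)²·(1 − 54/700)·15.7²/54 = 0.245437
  stratum B: (900/2900)²·(1 − 102/900)·10.8²/102 = 0.0976555
  stratum C: (360/2900)²·(1 − 67/360)·8.4²/67 = 0.0132086
  stratum D: (940/2900)²·(1 − 142/940)·9.2²/142 = 0.0531645
V̂(ȳ_st) = 0.409466
SE(ȳ_st) = √0.409466 = 0.639895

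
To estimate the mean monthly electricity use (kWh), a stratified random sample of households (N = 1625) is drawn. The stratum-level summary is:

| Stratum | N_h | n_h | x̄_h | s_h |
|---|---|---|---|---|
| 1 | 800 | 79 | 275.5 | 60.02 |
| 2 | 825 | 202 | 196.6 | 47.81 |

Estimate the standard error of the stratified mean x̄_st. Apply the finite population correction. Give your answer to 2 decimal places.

V̂(x̄_st) = Σ W_h² (1 − n_h/N_h) s_h²/n_h, with W_h = N_h/N and N = 1625:
  stratum 1: (800/1625)²·(1 − 79/800)·60.02²/79 = 9.96055
  stratum 2: (825/1625)²·(1 − 202/825)·47.81²/202 = 2.20253
V̂(x̄_st) = 12.1631
SE(x̄_st) = √12.1631 = 3.48756

SE(x̄_st) ≈ 3.49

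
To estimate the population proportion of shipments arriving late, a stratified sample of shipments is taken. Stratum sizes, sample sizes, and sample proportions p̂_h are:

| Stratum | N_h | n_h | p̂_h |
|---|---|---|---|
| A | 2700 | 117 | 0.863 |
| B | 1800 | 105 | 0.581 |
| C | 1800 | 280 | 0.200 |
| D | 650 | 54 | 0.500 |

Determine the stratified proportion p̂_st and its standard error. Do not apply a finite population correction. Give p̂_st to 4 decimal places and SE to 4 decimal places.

p̂_st ≈ 0.5843, SE ≈ 0.0198

N = 6950; stratum weights W_h = N_h/N.
p̂_st = Σ W_h p̂_h = (2700·0.863 + 1800·0.581 + 1800·0.200 + 650·0.500)/6950 = 0.58430
V̂(p̂_st) = Σ W_h² p̂_h(1−p̂_h)/(n_h−1):
  stratum A: (2700/6950)²·0.863·0.137/116 = 0.000153827
  stratum B: (1800/6950)²·0.581·0.419/104 = 0.000157012
  stratum C: (1800/6950)²·0.200·0.800/279 = 3.84673e-05
  stratum D: (650/6950)²·0.500·0.500/53 = 4.12592e-05
V̂(p̂_st) = 0.000390565; SE = √V̂ = 0.0197627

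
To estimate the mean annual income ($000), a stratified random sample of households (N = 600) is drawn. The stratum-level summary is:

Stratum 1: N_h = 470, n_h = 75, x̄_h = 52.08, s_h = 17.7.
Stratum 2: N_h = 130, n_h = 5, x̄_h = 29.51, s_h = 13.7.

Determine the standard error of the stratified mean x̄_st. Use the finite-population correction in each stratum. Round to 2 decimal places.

SE(x̄_st) ≈ 1.96

V̂(x̄_st) = Σ W_h² (1 − n_h/N_h) s_h²/n_h, with W_h = N_h/N and N = 600:
  stratum 1: (470/600)²·(1 − 75/470)·17.7²/75 = 2.15416
  stratum 2: (130/600)²·(1 − 5/130)·13.7²/5 = 1.69442
V̂(x̄_st) = 3.84858
SE(x̄_st) = √3.84858 = 1.96178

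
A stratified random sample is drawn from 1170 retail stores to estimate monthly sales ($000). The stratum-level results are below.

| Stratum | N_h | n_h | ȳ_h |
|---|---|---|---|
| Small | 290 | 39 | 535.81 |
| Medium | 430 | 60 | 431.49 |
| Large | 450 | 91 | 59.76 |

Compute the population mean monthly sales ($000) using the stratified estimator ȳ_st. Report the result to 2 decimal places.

N = Σ N_h = 1170. Stratum weights W_h = N_h/N.
ȳ_st = (290·535.81 + 430·431.49 + 450·59.76) / 1170 = 314.3740

ȳ_st ≈ 314.37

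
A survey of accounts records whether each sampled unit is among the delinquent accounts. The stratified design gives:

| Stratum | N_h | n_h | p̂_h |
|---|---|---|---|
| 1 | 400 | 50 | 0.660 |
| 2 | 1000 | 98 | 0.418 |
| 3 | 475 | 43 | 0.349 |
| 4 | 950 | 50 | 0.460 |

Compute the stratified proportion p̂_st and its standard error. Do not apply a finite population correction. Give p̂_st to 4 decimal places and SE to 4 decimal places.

N = 2825; stratum weights W_h = N_h/N.
p̂_st = Σ W_h p̂_h = (400·0.660 + 1000·0.418 + 475·0.349 + 950·0.460)/2825 = 0.45479
V̂(p̂_st) = Σ W_h² p̂_h(1−p̂_h)/(n_h−1):
  stratum 1: (400/2825)²·0.660·0.340/49 = 9.18142e-05
  stratum 2: (1000/2825)²·0.418·0.582/97 = 0.000314261
  stratum 3: (475/2825)²·0.349·0.651/42 = 0.000152935
  stratum 4: (950/2825)²·0.460·0.540/49 = 0.000573279
V̂(p̂_st) = 0.00113229; SE = √V̂ = 0.0336495

p̂_st ≈ 0.4548, SE ≈ 0.0336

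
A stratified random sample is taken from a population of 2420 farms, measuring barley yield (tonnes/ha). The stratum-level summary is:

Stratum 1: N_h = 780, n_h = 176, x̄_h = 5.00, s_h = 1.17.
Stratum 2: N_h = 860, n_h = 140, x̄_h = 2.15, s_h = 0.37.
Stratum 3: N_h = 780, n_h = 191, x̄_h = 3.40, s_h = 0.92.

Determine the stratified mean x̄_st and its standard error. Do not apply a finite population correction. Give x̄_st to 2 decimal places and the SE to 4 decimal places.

x̄_st = Σ W_h x̄_h = (780·5.00 + 860·2.15 + 780·3.40)/2420 = 3.47149
V̂(x̄_st) = Σ W_h² s_h²/n_h, with W_h = N_h/N and N = 2420:
  stratum 1: (780/2420)²·1.17²/176 = 0.000808011
  stratum 2: (860/2420)²·0.37²/140 = 0.000123493
  stratum 3: (780/2420)²·0.92²/191 = 0.000460363
V̂(x̄_st) = 0.00139187
SE(x̄_st) = √0.00139187 = 0.0373077

x̄_st ≈ 3.47, SE ≈ 0.0373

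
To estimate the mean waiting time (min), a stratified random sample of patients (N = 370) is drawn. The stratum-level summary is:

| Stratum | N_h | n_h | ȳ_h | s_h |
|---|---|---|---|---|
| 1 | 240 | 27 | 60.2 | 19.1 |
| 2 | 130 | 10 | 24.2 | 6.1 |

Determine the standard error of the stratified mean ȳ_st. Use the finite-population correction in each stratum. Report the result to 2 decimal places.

V̂(ȳ_st) = Σ W_h² (1 − n_h/N_h) s_h²/n_h, with W_h = N_h/N and N = 370:
  stratum 1: (240/370)²·(1 − 27/240)·19.1²/27 = 5.04534
  stratum 2: (130/370)²·(1 − 10/130)·6.1²/10 = 0.424015
V̂(ȳ_st) = 5.46935
SE(ȳ_st) = √5.46935 = 2.33866

SE(ȳ_st) ≈ 2.34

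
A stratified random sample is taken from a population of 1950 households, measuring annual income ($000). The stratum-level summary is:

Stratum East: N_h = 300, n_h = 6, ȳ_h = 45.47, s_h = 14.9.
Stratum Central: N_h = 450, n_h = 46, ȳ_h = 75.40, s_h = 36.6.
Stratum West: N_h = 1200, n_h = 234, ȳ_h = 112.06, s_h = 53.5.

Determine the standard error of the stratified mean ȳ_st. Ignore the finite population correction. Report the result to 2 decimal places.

SE(ȳ_st) ≈ 2.66

V̂(ȳ_st) = Σ W_h² s_h²/n_h, with W_h = N_h/N and N = 1950:
  stratum East: (300/1950)²·14.9²/6 = 0.875779
  stratum Central: (450/1950)²·36.6²/46 = 1.55082
  stratum West: (1200/1950)²·53.5²/234 = 4.63218
V̂(ȳ_st) = 7.05877
SE(ȳ_st) = √7.05877 = 2.65683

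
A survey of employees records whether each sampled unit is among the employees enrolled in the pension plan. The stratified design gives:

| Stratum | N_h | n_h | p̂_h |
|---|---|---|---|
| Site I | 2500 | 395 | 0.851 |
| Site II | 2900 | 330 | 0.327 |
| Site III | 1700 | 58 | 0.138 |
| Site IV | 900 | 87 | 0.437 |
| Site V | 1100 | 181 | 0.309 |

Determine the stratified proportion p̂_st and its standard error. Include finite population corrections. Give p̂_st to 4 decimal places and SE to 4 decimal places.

N = 9100; stratum weights W_h = N_h/N.
p̂_st = Σ W_h p̂_h = (2500·0.851 + 2900·0.327 + 1700·0.138 + 900·0.437 + 1100·0.309)/9100 = 0.44435
V̂(p̂_st) = Σ W_h² (1 − n_h/N_h) p̂_h(1−p̂_h)/(n_h−1):
  stratum Site I: (2500/9100)²·(1 − 395/2500)·0.851·0.149/394 = 2.04517e-05
  stratum Site II: (2900/9100)²·(1 − 330/2900)·0.327·0.673/329 = 6.02026e-05
  stratum Site III: (1700/9100)²·(1 − 58/1700)·0.138·0.862/57 = 7.03478e-05
  stratum Site IV: (900/9100)²·(1 − 87/900)·0.437·0.563/86 = 2.52779e-05
  stratum Site V: (1100/9100)²·(1 − 181/1100)·0.309·0.691/180 = 1.44807e-05
V̂(p̂_st) = 0.000190761; SE = √V̂ = 0.0138116

p̂_st ≈ 0.4444, SE ≈ 0.0138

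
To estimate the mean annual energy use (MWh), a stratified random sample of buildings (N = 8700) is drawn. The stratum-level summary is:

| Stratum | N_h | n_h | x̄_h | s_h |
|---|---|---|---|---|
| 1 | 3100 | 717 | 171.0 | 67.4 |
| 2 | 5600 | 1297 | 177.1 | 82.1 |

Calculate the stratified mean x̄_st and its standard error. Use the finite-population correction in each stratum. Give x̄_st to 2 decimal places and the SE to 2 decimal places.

x̄_st ≈ 174.93, SE ≈ 1.51

x̄_st = Σ W_h x̄_h = (3100·171.0 + 5600·177.1)/8700 = 174.92644
V̂(x̄_st) = Σ W_h² (1 − n_h/N_h) s_h²/n_h, with W_h = N_h/N and N = 8700:
  stratum 1: (3100/8700)²·(1 − 717/3100)·67.4²/717 = 0.618369
  stratum 2: (5600/8700)²·(1 − 1297/5600)·82.1²/1297 = 1.6545
V̂(x̄_st) = 2.27287
SE(x̄_st) = √2.27287 = 1.5076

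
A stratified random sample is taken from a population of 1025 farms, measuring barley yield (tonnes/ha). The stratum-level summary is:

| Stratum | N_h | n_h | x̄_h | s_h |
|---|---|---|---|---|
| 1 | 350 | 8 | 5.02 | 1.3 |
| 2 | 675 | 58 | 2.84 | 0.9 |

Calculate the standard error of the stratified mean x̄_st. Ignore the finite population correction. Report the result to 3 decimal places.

SE(x̄_st) ≈ 0.175

V̂(x̄_st) = Σ W_h² s_h²/n_h, with W_h = N_h/N and N = 1025:
  stratum 1: (350/1025)²·1.3²/8 = 0.0246312
  stratum 2: (675/1025)²·0.9²/58 = 0.00605643
V̂(x̄_st) = 0.0306876
SE(x̄_st) = √0.0306876 = 0.175179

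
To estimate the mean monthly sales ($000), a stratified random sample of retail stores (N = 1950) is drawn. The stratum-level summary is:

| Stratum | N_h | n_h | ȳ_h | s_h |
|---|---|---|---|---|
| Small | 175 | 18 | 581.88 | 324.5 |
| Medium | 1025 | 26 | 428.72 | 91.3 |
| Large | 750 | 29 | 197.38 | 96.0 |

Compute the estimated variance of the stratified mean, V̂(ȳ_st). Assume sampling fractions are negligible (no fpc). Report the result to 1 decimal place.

V̂(ȳ_st) = Σ W_h² s_h²/n_h, with W_h = N_h/N and N = 1950:
  stratum Small: (175/1950)²·324.5²/18 = 47.1155
  stratum Medium: (1025/1950)²·91.3²/26 = 88.5823
  stratum Large: (750/1950)²·96.0²/29 = 47.0108
V̂(ȳ_st) = 182.709

V̂(ȳ_st) ≈ 182.7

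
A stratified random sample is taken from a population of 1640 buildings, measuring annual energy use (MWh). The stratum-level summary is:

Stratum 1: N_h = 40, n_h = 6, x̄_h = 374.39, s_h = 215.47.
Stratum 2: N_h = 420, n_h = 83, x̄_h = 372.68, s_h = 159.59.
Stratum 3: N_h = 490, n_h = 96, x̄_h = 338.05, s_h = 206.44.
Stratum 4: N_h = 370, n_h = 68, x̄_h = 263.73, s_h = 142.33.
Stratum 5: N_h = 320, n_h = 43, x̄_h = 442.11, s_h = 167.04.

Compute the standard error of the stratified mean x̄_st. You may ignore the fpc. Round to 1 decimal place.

V̂(x̄_st) = Σ W_h² s_h²/n_h, with W_h = N_h/N and N = 1640:
  stratum 1: (40/1640)²·215.47²/6 = 4.60315
  stratum 2: (420/1640)²·159.59²/83 = 20.1254
  stratum 3: (490/1640)²·206.44²/96 = 39.6297
  stratum 4: (370/1640)²·142.33²/68 = 15.1635
  stratum 5: (320/1640)²·167.04²/43 = 24.705
V̂(x̄_st) = 104.227
SE(x̄_st) = √104.227 = 10.2092

SE(x̄_st) ≈ 10.2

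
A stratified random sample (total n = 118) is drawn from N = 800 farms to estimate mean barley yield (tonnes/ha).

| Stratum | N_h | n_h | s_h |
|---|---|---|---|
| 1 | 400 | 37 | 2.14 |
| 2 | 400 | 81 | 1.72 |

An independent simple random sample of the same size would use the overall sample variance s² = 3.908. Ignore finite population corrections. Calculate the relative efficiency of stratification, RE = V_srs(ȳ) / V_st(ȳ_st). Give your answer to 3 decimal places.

RE ≈ 0.826

V̂(ȳ_st) = Σ W_h² s_h²/n_h, with W_h = N_h/N and N = 800:
  stratum 1: (400/800)²·2.14²/37 = 0.0309432
  stratum 2: (400/800)²·1.72²/81 = 0.00913086
V_st = 0.0400741
V_srs = s²/n = 3.908/118 = 0.0331186
Relative efficiency = V_srs / V_st = 0.0331186/0.0400741 = 0.8264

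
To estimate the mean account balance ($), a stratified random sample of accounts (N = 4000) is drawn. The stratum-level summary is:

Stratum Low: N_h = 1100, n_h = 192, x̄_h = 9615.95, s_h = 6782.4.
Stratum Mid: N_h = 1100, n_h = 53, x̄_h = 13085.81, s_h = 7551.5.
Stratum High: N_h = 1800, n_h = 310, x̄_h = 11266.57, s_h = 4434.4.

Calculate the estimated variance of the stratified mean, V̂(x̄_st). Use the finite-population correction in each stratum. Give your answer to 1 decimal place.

V̂(x̄_st) ≈ 103037.0

V̂(x̄_st) = Σ W_h² (1 − n_h/N_h) s_h²/n_h, with W_h = N_h/N and N = 4000:
  stratum Low: (1100/4000)²·(1 − 192/1100)·6782.4²/192 = 14956.3
  stratum Mid: (1100/4000)²·(1 − 53/1100)·7551.5²/53 = 77448
  stratum High: (1800/4000)²·(1 − 310/1800)·4434.4²/310 = 10632.8
V̂(x̄_st) = 103037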